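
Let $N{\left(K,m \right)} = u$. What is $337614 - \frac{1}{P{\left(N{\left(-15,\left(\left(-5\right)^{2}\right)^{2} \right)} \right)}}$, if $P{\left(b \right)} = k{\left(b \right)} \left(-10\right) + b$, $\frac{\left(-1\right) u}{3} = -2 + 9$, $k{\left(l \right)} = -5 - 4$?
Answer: $\frac{23295365}{69} \approx 3.3761 \cdot 10^{5}$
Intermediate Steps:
$k{\left(l \right)} = -9$
$u = -21$ ($u = - 3 \left(-2 + 9\right) = \left(-3\right) 7 = -21$)
$N{\left(K,m \right)} = -21$
$P{\left(b \right)} = 90 + b$ ($P{\left(b \right)} = \left(-9\right) \left(-10\right) + b = 90 + b$)
$337614 - \frac{1}{P{\left(N{\left(-15,\left(\left(-5\right)^{2}\right)^{2} \right)} \right)}} = 337614 - \frac{1}{90 - 21} = 337614 - \frac{1}{69} = \frac{23295365}{69}$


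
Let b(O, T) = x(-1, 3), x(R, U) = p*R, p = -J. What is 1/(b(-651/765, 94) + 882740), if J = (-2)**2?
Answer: 1/882744 ≈ 1.1328e-6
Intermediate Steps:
J = 4
p = -4 (p = -1*4 = -4)
x(R, U) = -4*R
b(O, T) = 4 (b(O, T) = -4*(-1) = 4)
1/(b(-651/765, 94) + 882740) = 1/(4 + 882740) = 1/882744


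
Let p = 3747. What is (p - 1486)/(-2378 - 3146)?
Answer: -2261/5524 ≈ -0.40930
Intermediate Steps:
(p - 1486)/(-2378 - 3146) = (3747 - 1486)/(-2378 - 3146) = 2261/(-5524) = 2261*(-1/5524) = -2261/5524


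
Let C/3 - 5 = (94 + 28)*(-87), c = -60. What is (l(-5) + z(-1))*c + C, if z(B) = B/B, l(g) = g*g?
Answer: -33387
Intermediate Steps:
l(g) = g²
z(B) = 1
C = -31827 (C = 15 + 3*((94 + 28)*(-87)) = 15 + 3*(122*(-87)) = 15 + 3*(-10614) = 15 - 31842 = -31827)
(l(-5) + z(-1))*c + C = ((-5)² + 1)*(-60) - 31827 = (25 + 1)*(-60) - 31827 = 26*(-60) - 31827 = -1560 - 31827 = -33387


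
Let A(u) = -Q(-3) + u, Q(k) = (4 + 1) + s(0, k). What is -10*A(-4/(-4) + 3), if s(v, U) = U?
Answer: -20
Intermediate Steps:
Q(k) = 5 + k (Q(k) = (4 + 1) + k = 5 + k)
A(u) = -2 + u (A(u) = -(5 - 3) + u = -1*2 + u = -2 + u)
-10*A(-4/(-4) + 3) = -10*(-2 + (-4/(-4) + 3)) = -10*(-2 + (-4*(-1/4) + 3)) = -10*(-2 + (1 + 3)) = -10*(-2 + 4) = -10*2 = -20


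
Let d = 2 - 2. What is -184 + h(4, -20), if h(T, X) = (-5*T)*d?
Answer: -184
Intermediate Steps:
d = 0
h(T, X) = 0 (h(T, X) = -5*T*0 = 0)
-184 + h(4, -20) = -184 + 0 = -184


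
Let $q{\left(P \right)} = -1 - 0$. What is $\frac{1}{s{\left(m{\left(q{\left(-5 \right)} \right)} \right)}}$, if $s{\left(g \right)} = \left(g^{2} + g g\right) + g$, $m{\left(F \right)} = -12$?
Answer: $\frac{1}{276} \approx 0.0036232$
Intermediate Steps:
$q{\left(P \right)} = -1$ ($q{\left(P \right)} = -1 + 0 = -1$)
$s{\left(g \right)} = g + 2 g^{2}$ ($s{\left(g \right)} = \left(g^{2} + g^{2}\right) + g = 2 g^{2} + g = g + 2 g^{2}$)
$\frac{1}{s{\left(m{\left(q{\left(-5 \right)} \right)} \right)}} = \frac{1}{\left(-12\right) \left(1 + 2 \left(-12\right)\right)} = \frac{1}{\left(-12\right) \left(1 - 24\right)} = \frac{1}{\left(-12\right) \left(-23\right)} = \frac{1}{276}$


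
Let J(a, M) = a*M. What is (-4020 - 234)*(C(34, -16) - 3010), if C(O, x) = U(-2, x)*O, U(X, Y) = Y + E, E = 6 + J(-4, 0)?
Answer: 14250900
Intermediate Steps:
J(a, M) = M*a
E = 6 (E = 6 + 0*(-4) = 6 + 0 = 6)
U(X, Y) = 6 + Y (U(X, Y) = Y + 6 = 6 + Y)
C(O, x) = O*(6 + x) (C(O, x) = (6 + x)*O = O*(6 + x))
(-4020 - 234)*(C(34, -16) - 3010) = (-4020 - 234)*(34*(6 - 16) - 3010) = -4254*(34*(-10) - 3010) = -4254*(-340 - 3010) = -4254*(-3350) = 14250900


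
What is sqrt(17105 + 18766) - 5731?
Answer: -5731 + sqrt(35871) ≈ -5541.6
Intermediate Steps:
sqrt(17105 + 18766) - 5731 = sqrt(35871) - 5731 = -5731 + sqrt(35871)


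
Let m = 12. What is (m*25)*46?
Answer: 13800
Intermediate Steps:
(m*25)*46 = (12*25)*46 = 300*46 = 13800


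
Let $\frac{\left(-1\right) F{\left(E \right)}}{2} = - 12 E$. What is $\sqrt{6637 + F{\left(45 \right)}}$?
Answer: $\sqrt{7717} \approx 87.846$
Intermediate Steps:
$F{\left(E \right)} = 24 E$ ($F{\left(E \right)} = - 2 \left(- 12 E\right) = 24 E$)
$\sqrt{6637 + F{\left(45 \right)}} = \sqrt{6637 + 24 \cdot 45} = \sqrt{6637 + 1080} = \sqrt{7717}$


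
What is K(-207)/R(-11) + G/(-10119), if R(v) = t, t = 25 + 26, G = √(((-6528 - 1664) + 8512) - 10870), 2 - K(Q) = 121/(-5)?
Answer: 131/255 - 5*I*√422/10119 ≈ 0.51373 - 0.010151*I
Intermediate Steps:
K(Q) = 131/5 (K(Q) = 2 - 121/(-5) = 2 - 121*(-1)/5 = 2 - 1*(-121/5) = 2 + 121/5 = 131/5)
G = 5*I*√422 (G = √((-8192 + 8512) - 10870) = √(320 - 10870) = √(-10550) = 5*I*√422 ≈ 102.71*I)
t = 51
R(v) = 51
K(-207)/R(-11) + G/(-10119) = (131/5)/51 + (5*I*√422)/(-10119) = (131/5)*(1/51) + (5*I*√422)*(-1/10119) = 131/255 - 5*I*√422/10119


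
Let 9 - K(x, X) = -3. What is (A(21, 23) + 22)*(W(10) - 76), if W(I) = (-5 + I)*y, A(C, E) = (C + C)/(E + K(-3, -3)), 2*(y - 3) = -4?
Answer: -8236/5 ≈ -1647.2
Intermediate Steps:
y = 1 (y = 3 + (½)*(-4) = 3 - 2 = 1)
K(x, X) = 12 (K(x, X) = 9 - 1*(-3) = 9 + 3 = 12)
A(C, E) = 2*C/(12 + E) (A(C, E) = (C + C)/(E + 12) = (2*C)/(12 + E) = 2*C/(12 + E))
W(I) = -5 + I (W(I) = (-5 + I)*1 = -5 + I)
(A(21, 23) + 22)*(W(10) - 76) = (2*21/(12 + 23) + 22)*((-5 + 10) - 76) = (2*21/35 + 22)*(5 - 76) = (2*21*(1/35) + 22)*(-71) = (6/5 + 22)*(-71) = (116/5)*(-71) = -8236/5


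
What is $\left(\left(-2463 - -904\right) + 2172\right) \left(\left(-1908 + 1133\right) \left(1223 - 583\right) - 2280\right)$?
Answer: $-305445640$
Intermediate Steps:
$\left(\left(-2463 - -904\right) + 2172\right) \left(\left(-1908 + 1133\right) \left(1223 - 583\right) - 2280\right) = \left(\left(-2463 + 904\right) + 2172\right) \left(\left(-775\right) 640 - 2280\right) = \left(-1559 + 2172\right) \left(-496000 - 2280\right) = 613 \left(-498280\right) = -305445640$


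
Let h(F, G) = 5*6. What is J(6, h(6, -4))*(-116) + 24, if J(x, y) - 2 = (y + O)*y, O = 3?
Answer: -115048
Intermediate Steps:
h(F, G) = 30
J(x, y) = 2 + y*(3 + y) (J(x, y) = 2 + (y + 3)*y = 2 + (3 + y)*y = 2 + y*(3 + y))
J(6, h(6, -4))*(-116) + 24 = (2 + 30**2 + 3*30)*(-116) + 24 = (2 + 900 + 90)*(-116) + 24 = 992*(-116) + 24 = -115072 + 24 = -115048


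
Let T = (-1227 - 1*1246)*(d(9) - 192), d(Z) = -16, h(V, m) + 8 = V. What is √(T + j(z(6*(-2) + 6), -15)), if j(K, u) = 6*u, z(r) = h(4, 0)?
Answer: √514294 ≈ 717.14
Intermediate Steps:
h(V, m) = -8 + V
z(r) = -4 (z(r) = -8 + 4 = -4)
T = 514384 (T = (-1227 - 1*1246)*(-16 - 192) = (-1227 - 1246)*(-208) = -2473*(-208) = 514384)
√(T + j(z(6*(-2) + 6), -15)) = √(514384 + 6*(-15)) = √(514384 - 90) = √514294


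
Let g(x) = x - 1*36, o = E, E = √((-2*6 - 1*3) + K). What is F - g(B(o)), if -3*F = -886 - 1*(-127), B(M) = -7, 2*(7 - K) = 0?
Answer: 296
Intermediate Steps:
K = 7 (K = 7 - ½*0 = 7 + 0 = 7)
E = 2*I*√2 (E = √((-2*6 - 1*3) + 7) = √((-12 - 3) + 7) = √(-15 + 7) = √(-8) = 2*I*√2 ≈ 2.8284*I)
o = 2*I*√2 ≈ 2.8284*I
g(x) = -36 + x (g(x) = x - 36 = -36 + x)
F = 253 (F = -(-886 - 1*(-127))/3 = -(-886 + 127)/3 = -⅓*(-759) = 253)
F - g(B(o)) = 253 - (-36 - 7) = 253 - 1*(-43) = 253 + 43 = 296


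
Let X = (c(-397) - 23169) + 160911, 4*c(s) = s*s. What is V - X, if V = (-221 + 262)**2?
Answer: -701853/4 ≈ -1.7546e+5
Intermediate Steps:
c(s) = s**2/4 (c(s) = (s*s)/4 = s**2/4)
X = 708577/4 (X = ((1/4)*(-397)**2 - 23169) + 160911 = ((1/4)*157609 - 23169) + 160911 = (157609/4 - 23169) + 160911 = 64933/4 + 160911 = 708577/4 ≈ 1.7714e+5)
V = 1681 (V = 41**2 = 1681)
V - X = 1681 - 1*708577/4 = 1681 - 708577/4 = -701853/4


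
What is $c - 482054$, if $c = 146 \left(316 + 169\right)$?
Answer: $-411244$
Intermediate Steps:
$c = 70810$ ($c = 146 \cdot 485 = 70810$)
$c - 482054 = 70810 - 482054 = -411244$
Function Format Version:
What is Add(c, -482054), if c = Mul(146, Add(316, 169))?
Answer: -411244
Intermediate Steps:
c = 70810 (c = Mul(146, 485) = 70810)
Add(c, -482054) = Add(70810, -482054) = -411244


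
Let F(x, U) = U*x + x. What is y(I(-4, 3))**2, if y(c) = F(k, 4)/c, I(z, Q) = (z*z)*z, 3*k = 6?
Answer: 25/1024 ≈ 0.024414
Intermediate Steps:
k = 2 (k = (1/3)*6 = 2)
I(z, Q) = z**3 (I(z, Q) = z**2*z = z**3)
F(x, U) = x + U*x
y(c) = 10/c (y(c) = (2*(1 + 4))/c = (2*5)/c = 10/c)
y(I(-4, 3))**2 = (10/((-4)**3))**2 = (10/(-64))**2 = (10*(-1/64))**2 = (-5/32)**2 = 25/1024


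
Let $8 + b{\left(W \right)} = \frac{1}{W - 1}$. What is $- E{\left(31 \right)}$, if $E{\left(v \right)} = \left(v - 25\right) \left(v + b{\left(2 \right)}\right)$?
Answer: $-144$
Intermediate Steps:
$b{\left(W \right)} = -8 + \frac{1}{-1 + W}$ ($b{\left(W \right)} = -8 + \frac{1}{W - 1} = -8 + \frac{1}{-1 + W}$)
$E{\left(v \right)} = \left(-25 + v\right) \left(-7 + v\right)$ ($E{\left(v \right)} = \left(v - 25\right) \left(v + \frac{9 - 16}{-1 + 2}\right) = \left(-25 + v\right) \left(v + \frac{9 - 16}{1}\right) = \left(-25 + v\right) \left(v + 1 \left(-7\right)\right) = \left(-25 + v\right) \left(v - 7\right) = \left(-25 + v\right) \left(-7 + v\right)$)
$- E{\left(31 \right)} = - (175 + 31^{2} - 992) = - (175 + 961 - 992) = \left(-1\right) 144 = -144$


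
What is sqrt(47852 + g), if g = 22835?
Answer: sqrt(70687) ≈ 265.87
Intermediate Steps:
sqrt(47852 + g) = sqrt(47852 + 22835) = sqrt(70687)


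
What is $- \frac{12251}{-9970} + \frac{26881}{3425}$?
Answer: $\frac{61992649}{6829450} \approx 9.0773$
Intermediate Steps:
$- \frac{12251}{-9970} + \frac{26881}{3425} = \left(-12251\right) \left(- \frac{1}{9970}\right) + 26881 \cdot \frac{1}{3425} = \frac{12251}{9970} + \frac{26881}{3425} = \frac{61992649}{6829450}$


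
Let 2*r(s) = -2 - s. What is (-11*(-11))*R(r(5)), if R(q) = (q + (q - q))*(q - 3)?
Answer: 11011/4 ≈ 2752.8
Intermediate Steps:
r(s) = -1 - s/2 (r(s) = (-2 - s)/2 = -1 - s/2)
R(q) = q*(-3 + q) (R(q) = (q + 0)*(-3 + q) = q*(-3 + q))
(-11*(-11))*R(r(5)) = (-11*(-11))*((-1 - ½*5)*(-3 + (-1 - ½*5))) = 121*((-1 - 5/2)*(-3 + (-1 - 5/2))) = 121*(-7*(-3 - 7/2)/2) = 121*(-7/2*(-13/2)) = 121*(91/4) = 11011/4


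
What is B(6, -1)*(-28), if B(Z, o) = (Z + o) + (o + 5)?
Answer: -252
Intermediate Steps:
B(Z, o) = 5 + Z + 2*o (B(Z, o) = (Z + o) + (5 + o) = 5 + Z + 2*o)
B(6, -1)*(-28) = (5 + 6 + 2*(-1))*(-28) = (5 + 6 - 2)*(-28) = 9*(-28) = -252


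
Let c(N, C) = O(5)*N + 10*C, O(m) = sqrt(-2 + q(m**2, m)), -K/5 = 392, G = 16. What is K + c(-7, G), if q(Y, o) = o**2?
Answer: -1800 - 7*sqrt(23) ≈ -1833.6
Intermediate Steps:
K = -1960 (K = -5*392 = -1960)
O(m) = sqrt(-2 + m**2)
c(N, C) = 10*C + N*sqrt(23) (c(N, C) = sqrt(-2 + 5**2)*N + 10*C = sqrt(-2 + 25)*N + 10*C = sqrt(23)*N + 10*C = N*sqrt(23) + 10*C = 10*C + N*sqrt(23))
K + c(-7, G) = -1960 + (10*16 - 7*sqrt(23)) = -1960 + (160 - 7*sqrt(23)) = -1800 - 7*sqrt(23)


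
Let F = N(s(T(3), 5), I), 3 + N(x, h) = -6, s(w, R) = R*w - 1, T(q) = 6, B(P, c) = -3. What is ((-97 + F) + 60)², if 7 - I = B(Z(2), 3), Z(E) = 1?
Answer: 2116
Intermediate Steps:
I = 10 (I = 7 - 1*(-3) = 7 + 3 = 10)
s(w, R) = -1 + R*w
N(x, h) = -9 (N(x, h) = -3 - 6 = -9)
F = -9
((-97 + F) + 60)² = ((-97 - 9) + 60)² = (-106 + 60)² = (-46)² = 2116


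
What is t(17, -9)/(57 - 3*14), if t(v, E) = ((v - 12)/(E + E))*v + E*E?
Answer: 1373/270 ≈ 5.0852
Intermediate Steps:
t(v, E) = E² + v*(-12 + v)/(2*E) (t(v, E) = ((-12 + v)/((2*E)))*v + E² = ((-12 + v)*(1/(2*E)))*v + E² = ((-12 + v)/(2*E))*v + E² = v*(-12 + v)/(2*E) + E² = E² + v*(-12 + v)/(2*E))
t(17, -9)/(57 - 3*14) = (((-9)³ + (½)*17² - 6*17)/(-9))/(57 - 3*14) = (-(-729 + (½)*289 - 102)/9)/(57 - 42) = (-(-729 + 289/2 - 102)/9)/15 = (-⅑*(-1373/2))/15 = (1/15)*(1373/18) = 1373/270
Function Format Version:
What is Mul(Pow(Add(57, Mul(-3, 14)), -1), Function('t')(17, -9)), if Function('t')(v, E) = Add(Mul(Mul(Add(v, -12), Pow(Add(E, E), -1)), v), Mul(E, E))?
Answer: Rational(1373, 270) ≈ 5.0852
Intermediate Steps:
Function('t')(v, E) = Add(Pow(E, 2), Mul(Rational(1, 2), v, Pow(E, -1), Add(-12, v))) (Function('t')(v, E) = Add(Mul(Mul(Add(-12, v), Pow(Mul(2, E), -1)), v), Pow(E, 2)) = Add(Mul(Mul(Add(-12, v), Mul(Rational(1, 2), Pow(E, -1))), v), Pow(E, 2)) = Add(Mul(Mul(Rational(1, 2), Pow(E, -1), Add(-12, v)), v), Pow(E, 2)) = Add(Mul(Rational(1, 2), v, Pow(E, -1), Add(-12, v)), Pow(E, 2)) = Add(Pow(E, 2), Mul(Rational(1, 2), v, Pow(E, -1), Add(-12, v))))
Mul(Pow(Add(57, Mul(-3, 14)), -1), Function('t')(17, -9)) = Mul(Pow(Add(57, Mul(-3, 14)), -1), Mul(Pow(-9, -1), Add(Pow(-9, 3), Mul(Rational(1, 2), Pow(17, 2)), Mul(-6, 17)))) = Mul(Pow(Add(57, -42), -1), Mul(Rational(-1, 9), Add(-729, Mul(Rational(1, 2), 289), -102))) = Mul(Pow(15, -1), Mul(Rational(-1, 9), Add(-729, Rational(289, 2), -102))) = Mul(Rational(1, 15), Mul(Rational(-1, 9), Rational(-1373, 2))) = Mul(Rational(1, 15), Rational(1373, 18)) = Rational(1373, 270)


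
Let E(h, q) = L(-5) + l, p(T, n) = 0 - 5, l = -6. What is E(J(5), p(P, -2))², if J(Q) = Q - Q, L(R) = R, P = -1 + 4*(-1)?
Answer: 121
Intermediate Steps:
P = -5 (P = -1 - 4 = -5)
J(Q) = 0
p(T, n) = -5
E(h, q) = -11 (E(h, q) = -5 - 6 = -11)
E(J(5), p(P, -2))² = (-11)² = 121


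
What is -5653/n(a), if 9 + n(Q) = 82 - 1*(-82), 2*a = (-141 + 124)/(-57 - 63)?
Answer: -5653/155 ≈ -36.471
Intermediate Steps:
a = 17/240 (a = ((-141 + 124)/(-57 - 63))/2 = (-17/(-120))/2 = (-17*(-1/120))/2 = (1/2)*(17/120) = 17/240 ≈ 0.070833)
n(Q) = 155 (n(Q) = -9 + (82 - 1*(-82)) = -9 + (82 + 82) = -9 + 164 = 155)
-5653/n(a) = -5653/155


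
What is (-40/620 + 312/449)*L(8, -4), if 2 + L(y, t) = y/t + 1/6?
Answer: -100901/41757 ≈ -2.4164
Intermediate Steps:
L(y, t) = -11/6 + y/t (L(y, t) = -2 + (y/t + 1/6) = -2 + (1/6 + y/t) = -11/6 + y/t)
(-40/620 + 312/449)*L(8, -4) = (-40/620 + 312/449)*(-11/6 + 8/(-4)) = (-40*1/620 + 312*(1/449))*(-11/6 + 8*(-1/4)) = (-2/31 + 312/449)*(-11/6 - 2) = (8774/13919)*(-23/6) = -100901/41757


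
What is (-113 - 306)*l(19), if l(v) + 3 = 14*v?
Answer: -110197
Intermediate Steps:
l(v) = -3 + 14*v
(-113 - 306)*l(19) = (-113 - 306)*(-3 + 14*19) = -419*(-3 + 266) = -419*263 = -110197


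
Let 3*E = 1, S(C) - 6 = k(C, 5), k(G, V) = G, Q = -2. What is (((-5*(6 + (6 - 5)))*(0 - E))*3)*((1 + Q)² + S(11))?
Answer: 630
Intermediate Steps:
S(C) = 6 + C
E = ⅓ (E = (⅓)*1 = ⅓ ≈ 0.33333)
(((-5*(6 + (6 - 5)))*(0 - E))*3)*((1 + Q)² + S(11)) = (((-5*(6 + (6 - 5)))*(0 - 1*⅓))*3)*((1 - 2)² + (6 + 11)) = (((-5*(6 + 1))*(0 - ⅓))*3)*((-1)² + 17) = ((-5*7*(-⅓))*3)*(1 + 17) = (-35*(-⅓)*3)*18 = ((35/3)*3)*18 = 35*18 = 630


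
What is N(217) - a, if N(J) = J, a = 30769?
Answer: -30552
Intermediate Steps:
N(217) - a = 217 - 1*30769 = 217 - 30769 = -30552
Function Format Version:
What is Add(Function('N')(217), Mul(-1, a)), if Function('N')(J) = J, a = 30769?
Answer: -30552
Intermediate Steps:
Add(Function('N')(217), Mul(-1, a)) = Add(217, Mul(-1, 30769)) = Add(217, -30769) = -30552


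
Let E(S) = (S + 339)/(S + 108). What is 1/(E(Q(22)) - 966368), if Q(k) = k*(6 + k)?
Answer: -724/699649477 ≈ -1.0348e-6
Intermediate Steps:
E(S) = (339 + S)/(108 + S)
1/(E(Q(22)) - 966368) = 1/((339 + 22*(6 + 22))/(108 + 22*(6 + 22)) - 966368) = 1/((339 + 22*28)/(108 + 22*28) - 966368) = 1/((339 + 616)/(108 + 616) - 966368) = 1/(955/724 - 966368) = 1/(-699649477/724) = -724/699649477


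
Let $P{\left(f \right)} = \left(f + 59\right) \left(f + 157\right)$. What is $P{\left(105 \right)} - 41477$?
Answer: $1491$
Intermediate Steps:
$P{\left(f \right)} = \left(59 + f\right) \left(157 + f\right)$
$P{\left(105 \right)} - 41477 = \left(9263 + 105^{2} + 216 \cdot 105\right) - 41477 = \left(9263 + 11025 + 22680\right) - 41477 = 42968 - 41477 = 1491$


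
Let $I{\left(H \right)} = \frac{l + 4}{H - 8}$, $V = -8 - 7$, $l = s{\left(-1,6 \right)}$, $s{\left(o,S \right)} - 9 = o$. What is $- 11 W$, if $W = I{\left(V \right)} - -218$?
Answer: $- \frac{55022}{23} \approx -2392.3$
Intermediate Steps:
$s{\left(o,S \right)} = 9 + o$
$l = 8$ ($l = 9 - 1 = 8$)
$V = -15$ ($V = -8 - 7 = -15$)
$I{\left(H \right)} = \frac{12}{-8 + H}$ ($I{\left(H \right)} = \frac{8 + 4}{H - 8} = \frac{12}{-8 + H}$)
$W = \frac{5002}{23}$ ($W = \frac{12}{-8 - 15} - -218 = \frac{12}{-23} + 218 = 12 \left(- \frac{1}{23}\right) + 218 = - \frac{12}{23} + 218 = \frac{5002}{23} \approx 217.48$)
$- 11 W = \left(-11\right) \frac{5002}{23} = - \frac{55022}{23}$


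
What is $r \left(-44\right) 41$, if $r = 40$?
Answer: $-72160$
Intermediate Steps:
$r \left(-44\right) 41 = 40 \left(-44\right) 41 = \left(-1760\right) 41 = -72160$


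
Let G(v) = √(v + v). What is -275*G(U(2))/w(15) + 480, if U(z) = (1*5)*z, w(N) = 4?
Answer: 480 - 275*√5/2 ≈ 172.54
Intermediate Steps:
U(z) = 5*z
G(v) = √2*√v (G(v) = √(2*v) = √2*√v)
-275*G(U(2))/w(15) + 480 = -275*√2*√(5*2)/4 + 480 = -275*√2*√10/4 + 480 = -275*2*√5/4 + 480 = -275*√5/2 + 480 = 480 - 275*√5/2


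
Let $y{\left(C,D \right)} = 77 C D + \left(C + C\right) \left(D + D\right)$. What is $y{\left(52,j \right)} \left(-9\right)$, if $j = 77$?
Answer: $-2918916$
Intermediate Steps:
$y{\left(C,D \right)} = 81 C D$ ($y{\left(C,D \right)} = 77 C D + 2 C 2 D = 77 C D + 4 C D = 81 C D$)
$y{\left(52,j \right)} \left(-9\right) = 81 \cdot 52 \cdot 77 \left(-9\right) = 324324 \left(-9\right) = -2918916$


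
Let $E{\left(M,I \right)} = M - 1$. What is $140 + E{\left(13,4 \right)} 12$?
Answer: $284$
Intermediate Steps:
$E{\left(M,I \right)} = -1 + M$
$140 + E{\left(13,4 \right)} 12 = 140 + \left(-1 + 13\right) 12 = 140 + 12 \cdot 12 = 140 + 144 = 284$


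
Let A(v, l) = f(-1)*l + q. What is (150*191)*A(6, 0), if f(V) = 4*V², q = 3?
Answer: 85950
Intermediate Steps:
A(v, l) = 3 + 4*l (A(v, l) = (4*(-1)²)*l + 3 = (4*1)*l + 3 = 4*l + 3 = 3 + 4*l)
(150*191)*A(6, 0) = (150*191)*(3 + 4*0) = 28650*(3 + 0) = 28650*3 = 85950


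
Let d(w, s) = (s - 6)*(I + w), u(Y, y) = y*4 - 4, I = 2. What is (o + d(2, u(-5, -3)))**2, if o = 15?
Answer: 5329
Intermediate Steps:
u(Y, y) = -4 + 4*y (u(Y, y) = 4*y - 4 = -4 + 4*y)
d(w, s) = (-6 + s)*(2 + w) (d(w, s) = (s - 6)*(2 + w) = (-6 + s)*(2 + w))
(o + d(2, u(-5, -3)))**2 = (15 + (-12 - 6*2 + 2*(-4 + 4*(-3)) + (-4 + 4*(-3))*2))**2 = (15 + (-12 - 12 + 2*(-4 - 12) + (-4 - 12)*2))**2 = (15 + (-12 - 12 + 2*(-16) - 16*2))**2 = (15 + (-12 - 12 - 32 - 32))**2 = (15 - 88)**2 = (-73)**2 = 5329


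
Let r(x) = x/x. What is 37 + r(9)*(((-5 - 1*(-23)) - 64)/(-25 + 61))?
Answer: 643/18 ≈ 35.722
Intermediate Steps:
r(x) = 1
37 + r(9)*(((-5 - 1*(-23)) - 64)/(-25 + 61)) = 37 + 1*(((-5 - 1*(-23)) - 64)/(-25 + 61)) = 37 + 1*(((-5 + 23) - 64)/36) = 37 + 1*((18 - 64)*(1/36)) = 37 + 1*(-46*1/36) = 37 + 1*(-23/18) = 37 - 23/18 = 643/18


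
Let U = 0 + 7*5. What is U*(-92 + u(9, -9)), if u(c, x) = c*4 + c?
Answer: -1645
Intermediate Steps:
U = 35 (U = 0 + 35 = 35)
u(c, x) = 5*c (u(c, x) = 4*c + c = 5*c)
U*(-92 + u(9, -9)) = 35*(-92 + 5*9) = 35*(-92 + 45) = 35*(-47) = -1645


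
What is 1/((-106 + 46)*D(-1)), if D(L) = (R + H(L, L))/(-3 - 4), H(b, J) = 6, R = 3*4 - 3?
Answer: 7/900 ≈ 0.0077778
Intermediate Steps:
R = 9 (R = 12 - 3 = 9)
D(L) = -15/7 (D(L) = (9 + 6)/(-3 - 4) = 15/(-7) = 15*(-⅐) = -15/7)
1/((-106 + 46)*D(-1)) = 1/((-106 + 46)*(-15/7)) = 1/(-60*(-15/7)) = 1/(900/7) = 7/900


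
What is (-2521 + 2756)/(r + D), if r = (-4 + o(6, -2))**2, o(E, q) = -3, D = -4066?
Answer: -235/4017 ≈ -0.058501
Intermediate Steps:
r = 49 (r = (-4 - 3)**2 = (-7)**2 = 49)
(-2521 + 2756)/(r + D) = (-2521 + 2756)/(49 - 4066) = 235/(-4017) = 235*(-1/4017) = -235/4017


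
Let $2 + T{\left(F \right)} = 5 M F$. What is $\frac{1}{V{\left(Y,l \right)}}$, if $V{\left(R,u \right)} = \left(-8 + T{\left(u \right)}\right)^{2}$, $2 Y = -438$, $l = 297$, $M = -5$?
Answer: $\frac{1}{55279225} \approx 1.809 \cdot 10^{-8}$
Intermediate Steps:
$T{\left(F \right)} = -2 - 25 F$ ($T{\left(F \right)} = -2 + 5 \left(-5\right) F = -2 - 25 F$)
$Y = -219$ ($Y = \frac{1}{2} \left(-438\right) = -219$)
$V{\left(R,u \right)} = \left(-10 - 25 u\right)^{2}$ ($V{\left(R,u \right)} = \left(-8 - \left(2 + 25 u\right)\right)^{2} = \left(-10 - 25 u\right)^{2}$)
$\frac{1}{V{\left(Y,l \right)}} = \frac{1}{25 \left(2 + 5 \cdot 297\right)^{2}} = \frac{1}{25 \left(2 + 1485\right)^{2}} = \frac{1}{25 \cdot 1487^{2}} = \frac{1}{25 \cdot 2211169} = \frac{1}{55279225}$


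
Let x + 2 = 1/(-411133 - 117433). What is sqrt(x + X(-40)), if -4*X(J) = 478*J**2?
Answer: I*sqrt(53418400291828478)/528566 ≈ 437.27*I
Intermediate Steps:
X(J) = -239*J**2/2
x = -1057133/528566 (x = -2 + 1/(-411133 - 117433) = -2 + 1/(-528566) = -2 - 1/528566 = -1057133/528566 ≈ -2.0000)
sqrt(x + X(-40)) = sqrt(-1057133/528566 - 239/2*(-40)**2) = sqrt(-1057133/528566 - 239/2*1600) = sqrt(-1057133/528566 - 191200) = sqrt(-101062876333/528566) = I*sqrt(53418400291828478)/528566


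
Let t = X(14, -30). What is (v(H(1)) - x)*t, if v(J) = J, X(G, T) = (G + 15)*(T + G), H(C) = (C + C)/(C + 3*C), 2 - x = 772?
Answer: -357512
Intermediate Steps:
x = -770 (x = 2 - 1*772 = 2 - 772 = -770)
H(C) = ½ (H(C) = (2*C)/((4*C)) = (2*C)*(1/(4*C)) = ½)
X(G, T) = (15 + G)*(G + T)
t = -464 (t = 14² + 15*14 + 15*(-30) + 14*(-30) = 196 + 210 - 450 - 420 = -464)
(v(H(1)) - x)*t = (½ - 1*(-770))*(-464) = (½ + 770)*(-464) = (1541/2)*(-464) = -357512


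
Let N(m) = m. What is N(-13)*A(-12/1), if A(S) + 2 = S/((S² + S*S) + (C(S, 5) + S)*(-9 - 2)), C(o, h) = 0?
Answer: 923/35 ≈ 26.371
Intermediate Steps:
A(S) = -2 + S/(-11*S + 2*S²) (A(S) = -2 + S/((S² + S*S) + (0 + S)*(-9 - 2)) = -2 + S/((S² + S²) + S*(-11)) = -2 + S/(2*S² - 11*S) = -2 + S/(-11*S + 2*S²))
N(-13)*A(-12/1) = -13*(23 - (-48)/1)/(-11 + 2*(-12/1)) = -13*(23 - (-48))/(-11 + 2*(-12*1)) = -13*(23 - 4*(-12))/(-11 + 2*(-12)) = -13*(23 + 48)/(-11 - 24) = -13*71/(-35) = -(-13)*71/35 = -13*(-71/35) = 923/35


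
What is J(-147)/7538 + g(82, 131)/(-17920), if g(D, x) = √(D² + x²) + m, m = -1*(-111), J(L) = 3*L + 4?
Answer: -4333879/67540480 - √23885/17920 ≈ -0.072791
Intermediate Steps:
J(L) = 4 + 3*L
m = 111
g(D, x) = 111 + √(D² + x²) (g(D, x) = √(D² + x²) + 111 = 111 + √(D² + x²))
J(-147)/7538 + g(82, 131)/(-17920) = (4 + 3*(-147))/7538 + (111 + √(82² + 131²))/(-17920) = (4 - 441)*(1/7538) + (111 + √(6724 + 17161))*(-1/17920) = -437*1/7538 + (111 + √23885)*(-1/17920) = -437/7538 + (-111/17920 - √23885/17920) = -4333879/67540480 - √23885/17920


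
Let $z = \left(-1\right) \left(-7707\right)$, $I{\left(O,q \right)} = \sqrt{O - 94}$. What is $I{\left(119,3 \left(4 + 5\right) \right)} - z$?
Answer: $-7702$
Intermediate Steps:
$I{\left(O,q \right)} = \sqrt{-94 + O}$
$z = 7707$
$I{\left(119,3 \left(4 + 5\right) \right)} - z = \sqrt{-94 + 119} - 7707 = \sqrt{25} - 7707 = 5 - 7707 = -7702$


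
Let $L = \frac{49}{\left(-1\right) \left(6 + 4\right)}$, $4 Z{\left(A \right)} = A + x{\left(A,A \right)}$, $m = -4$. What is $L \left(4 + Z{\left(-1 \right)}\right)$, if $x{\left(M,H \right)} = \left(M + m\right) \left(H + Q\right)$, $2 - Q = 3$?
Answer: $- \frac{245}{8} \approx -30.625$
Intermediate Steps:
$Q = -1$ ($Q = 2 - 3 = -1$)
$x{\left(M,H \right)} = \left(-1 + H\right) \left(-4 + M\right)$ ($x{\left(M,H \right)} = \left(M - 4\right) \left(H - 1\right) = \left(-4 + M\right) \left(-1 + H\right) = \left(-1 + H\right) \left(-4 + M\right)$)
$Z{\left(A \right)} = 1 - A + \frac{A^{2}}{4}$ ($Z{\left(A \right)} = \frac{A + \left(4 - A - 4 A + A A\right)}{4} = \frac{A + \left(4 - A - 4 A + A^{2}\right)}{4} = \frac{A + \left(4 + A^{2} - 5 A\right)}{4} = \frac{4 + A^{2} - 4 A}{4} = 1 - A + \frac{A^{2}}{4}$)
$L = - \frac{49}{10}$ ($L = \frac{49}{\left(-1\right) 10} = \frac{49}{-10} = 49 \left(- \frac{1}{10}\right) = - \frac{49}{10} \approx -4.9$)
$L \left(4 + Z{\left(-1 \right)}\right) = - \frac{49 \left(4 + \left(1 - -1 + \frac{\left(-1\right)^{2}}{4}\right)\right)}{10} = - \frac{49 \left(4 + \left(1 + 1 + \frac{1}{4} \cdot 1\right)\right)}{10} = - \frac{49 \left(4 + \left(1 + 1 + \frac{1}{4}\right)\right)}{10} = - \frac{49 \left(4 + \frac{9}{4}\right)}{10} = \left(- \frac{49}{10}\right) \frac{25}{4} = - \frac{245}{8}$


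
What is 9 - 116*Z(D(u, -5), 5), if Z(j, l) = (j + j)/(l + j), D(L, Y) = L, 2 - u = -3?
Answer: -107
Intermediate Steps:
u = 5 (u = 2 - 1*(-3) = 2 + 3 = 5)
Z(j, l) = 2*j/(j + l) (Z(j, l) = (2*j)/(j + l) = 2*j/(j + l))
9 - 116*Z(D(u, -5), 5) = 9 - 232*5/(5 + 5) = 9 - 232*5/10 = 9 - 116*1 = 9 - 116 = -107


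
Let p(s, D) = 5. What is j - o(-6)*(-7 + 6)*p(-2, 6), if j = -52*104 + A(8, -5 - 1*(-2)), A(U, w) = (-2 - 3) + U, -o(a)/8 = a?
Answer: -5165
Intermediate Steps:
o(a) = -8*a
A(U, w) = -5 + U
j = -5405 (j = -52*104 + (-5 + 8) = -5408 + 3 = -5405)
j - o(-6)*(-7 + 6)*p(-2, 6) = -5405 - (-8*(-6))*(-7 + 6)*5 = -5405 - 48*(-1)*5 = -5405 - (-48)*5 = -5405 - 1*(-240) = -5405 + 240 = -5165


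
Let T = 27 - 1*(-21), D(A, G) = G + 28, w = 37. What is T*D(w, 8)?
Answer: 1728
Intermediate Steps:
D(A, G) = 28 + G
T = 48 (T = 27 + 21 = 48)
T*D(w, 8) = 48*(28 + 8) = 48*36 = 1728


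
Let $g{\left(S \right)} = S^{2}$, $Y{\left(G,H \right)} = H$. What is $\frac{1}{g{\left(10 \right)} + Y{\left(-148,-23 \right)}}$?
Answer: $\frac{1}{77} \approx 0.012987$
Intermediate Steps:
$\frac{1}{g{\left(10 \right)} + Y{\left(-148,-23 \right)}} = \frac{1}{10^{2} - 23} = \frac{1}{100 - 23} = \frac{1}{77}$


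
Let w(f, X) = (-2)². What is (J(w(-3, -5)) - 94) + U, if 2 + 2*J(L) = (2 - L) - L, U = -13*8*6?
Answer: -722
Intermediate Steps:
w(f, X) = 4
U = -624 (U = -104*6 = -624)
J(L) = -L (J(L) = -1 + ((2 - L) - L)/2 = -1 + (2 - 2*L)/2 = -1 + (1 - L) = -L)
(J(w(-3, -5)) - 94) + U = (-1*4 - 94) - 624 = (-4 - 94) - 624 = -98 - 624 = -722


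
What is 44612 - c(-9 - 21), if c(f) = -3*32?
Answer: 44708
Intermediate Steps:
c(f) = -96
44612 - c(-9 - 21) = 44612 - 1*(-96) = 44612 + 96 = 44708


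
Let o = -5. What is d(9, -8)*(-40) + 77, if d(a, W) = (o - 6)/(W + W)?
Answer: 99/2 ≈ 49.500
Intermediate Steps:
d(a, W) = -11/(2*W) (d(a, W) = (-5 - 6)/(W + W) = -11*1/(2*W) = -11/(2*W))
d(9, -8)*(-40) + 77 = -11/2/(-8)*(-40) + 77 = -11/2*(-1/8)*(-40) + 77 = (11/16)*(-40) + 77 = -55/2 + 77 = 99/2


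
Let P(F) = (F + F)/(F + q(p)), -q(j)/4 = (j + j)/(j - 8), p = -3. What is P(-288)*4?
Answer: 1056/133 ≈ 7.9398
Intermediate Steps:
q(j) = -8*j/(-8 + j) (q(j) = -4*(j + j)/(j - 8) = -4*2*j/(-8 + j) = -8*j/(-8 + j))
P(F) = 2*F/(-24/11 + F) (P(F) = (F + F)/(F - 8*(-3)/(-8 - 3)) = (2*F)/(F - 8*(-3)/(-11)) = (2*F)/(F - 8*(-3)*(-1/11)) = (2*F)/(F - 24/11) = (2*F)/(-24/11 + F) = 2*F/(-24/11 + F))
P(-288)*4 = (22*(-288)/(-24 + 11*(-288)))*4 = (22*(-288)/(-24 - 3168))*4 = (22*(-288)/(-3192))*4 = (22*(-288)*(-1/3192))*4 = (264/133)*4 = 1056/133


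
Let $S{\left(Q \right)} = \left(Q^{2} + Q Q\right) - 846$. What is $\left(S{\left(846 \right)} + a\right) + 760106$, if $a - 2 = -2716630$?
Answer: $-525936$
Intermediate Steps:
$a = -2716628$ ($a = 2 - 2716630 = -2716628$)
$S{\left(Q \right)} = -846 + 2 Q^{2}$ ($S{\left(Q \right)} = \left(Q^{2} + Q^{2}\right) - 846 = 2 Q^{2} - 846 = -846 + 2 Q^{2}$)
$\left(S{\left(846 \right)} + a\right) + 760106 = \left(\left(-846 + 2 \cdot 846^{2}\right) - 2716628\right) + 760106 = \left(\left(-846 + 2 \cdot 715716\right) - 2716628\right) + 760106 = \left(\left(-846 + 1431432\right) - 2716628\right) + 760106 = \left(1430586 - 2716628\right) + 760106 = -1286042 + 760106 = -525936$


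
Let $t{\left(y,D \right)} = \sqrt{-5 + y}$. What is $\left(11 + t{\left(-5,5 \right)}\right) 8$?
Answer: $88 + 8 i \sqrt{10} \approx 88.0 + 25.298 i$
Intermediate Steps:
$\left(11 + t{\left(-5,5 \right)}\right) 8 = \left(11 + \sqrt{-5 - 5}\right) 8 = \left(11 + \sqrt{-10}\right) 8 = \left(11 + i \sqrt{10}\right) 8 = 88 + 8 i \sqrt{10}$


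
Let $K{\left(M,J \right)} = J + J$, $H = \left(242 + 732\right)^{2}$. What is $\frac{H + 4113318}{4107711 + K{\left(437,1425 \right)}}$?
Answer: $\frac{103306}{83889} \approx 1.2315$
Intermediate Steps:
$H = 948676$ ($H = 974^{2} = 948676$)
$K{\left(M,J \right)} = 2 J$
$\frac{H + 4113318}{4107711 + K{\left(437,1425 \right)}} = \frac{948676 + 4113318}{4107711 + 2 \cdot 1425} = \frac{5061994}{4107711 + 2850} = \frac{5061994}{4110561} = 5061994 \cdot \frac{1}{4110561} = \frac{103306}{83889}$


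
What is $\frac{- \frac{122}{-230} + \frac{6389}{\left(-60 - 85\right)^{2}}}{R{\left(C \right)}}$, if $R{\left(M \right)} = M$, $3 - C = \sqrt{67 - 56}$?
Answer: $- \frac{605178}{483575} - \frac{201726 \sqrt{11}}{483575} \approx -2.635$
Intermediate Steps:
$C = 3 - \sqrt{11}$ ($C = 3 - \sqrt{67 - 56} = 3 - \sqrt{11} \approx -0.31662$)
$\frac{- \frac{122}{-230} + \frac{6389}{\left(-60 - 85\right)^{2}}}{R{\left(C \right)}} = \frac{- \frac{122}{-230} + \frac{6389}{\left(-60 - 85\right)^{2}}}{3 - \sqrt{11}} = \frac{\left(-122\right) \left(- \frac{1}{230}\right) + \frac{6389}{\left(-145\right)^{2}}}{3 - \sqrt{11}} = \frac{\frac{61}{115} + \frac{6389}{21025}}{3 - \sqrt{11}} = \frac{403452}{483575 \left(3 - \sqrt{11}\right)}$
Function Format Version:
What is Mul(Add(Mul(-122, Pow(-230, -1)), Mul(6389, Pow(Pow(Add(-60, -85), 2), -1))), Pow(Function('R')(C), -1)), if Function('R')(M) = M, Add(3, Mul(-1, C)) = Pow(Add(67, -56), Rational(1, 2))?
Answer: Add(Rational(-605178, 483575), Mul(Rational(-201726, 483575), Pow(11, Rational(1, 2)))) ≈ -2.6350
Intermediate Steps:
C = Add(3, Mul(-1, Pow(11, Rational(1, 2)))) (C = Add(3, Mul(-1, Pow(Add(67, -56), Rational(1, 2)))) = Add(3, Mul(-1, Pow(11, Rational(1, 2)))) ≈ -0.31662)
Mul(Add(Mul(-122, Pow(-230, -1)), Mul(6389, Pow(Pow(Add(-60, -85), 2), -1))), Pow(Function('R')(C), -1)) = Mul(Add(Mul(-122, Pow(-230, -1)), Mul(6389, Pow(Pow(Add(-60, -85), 2), -1))), Pow(Add(3, Mul(-1, Pow(11, Rational(1, 2)))), -1)) = Mul(Add(Mul(-122, Rational(-1, 230)), Mul(6389, Pow(Pow(-145, 2), -1))), Pow(Add(3, Mul(-1, Pow(11, Rational(1, 2)))), -1)) = Mul(Add(Rational(61, 115), Mul(6389, Pow(21025, -1))), Pow(Add(3, Mul(-1, Pow(11, Rational(1, 2)))), -1)) = Mul(Add(Rational(61, 115), Mul(6389, Rational(1, 21025))), Pow(Add(3, Mul(-1, Pow(11, Rational(1, 2)))), -1)) = Mul(Add(Rational(61, 115), Rational(6389, 21025)), Pow(Add(3, Mul(-1, Pow(11, Rational(1, 2)))), -1)) = Mul(Rational(403452, 483575), Pow(Add(3, Mul(-1, Pow(11, Rational(1, 2)))), -1))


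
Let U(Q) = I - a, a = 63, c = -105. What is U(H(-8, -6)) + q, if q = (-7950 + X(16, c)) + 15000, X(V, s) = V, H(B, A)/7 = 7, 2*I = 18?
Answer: 7012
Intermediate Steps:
I = 9 (I = (½)*18 = 9)
H(B, A) = 49 (H(B, A) = 7*7 = 49)
U(Q) = -54 (U(Q) = 9 - 1*63 = 9 - 63 = -54)
q = 7066 (q = (-7950 + 16) + 15000 = -7934 + 15000 = 7066)
U(H(-8, -6)) + q = -54 + 7066 = 7012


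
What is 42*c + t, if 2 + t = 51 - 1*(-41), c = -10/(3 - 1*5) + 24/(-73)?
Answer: 20892/73 ≈ 286.19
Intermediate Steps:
c = 341/73 (c = -10/(3 - 5) + 24*(-1/73) = -10/(-2) - 24/73 = -10*(-½) - 24/73 = 5 - 24/73 = 341/73 ≈ 4.6712)
t = 90 (t = -2 + (51 - 1*(-41)) = -2 + (51 + 41) = -2 + 92 = 90)
42*c + t = 42*(341/73) + 90 = 14322/73 + 90 = 20892/73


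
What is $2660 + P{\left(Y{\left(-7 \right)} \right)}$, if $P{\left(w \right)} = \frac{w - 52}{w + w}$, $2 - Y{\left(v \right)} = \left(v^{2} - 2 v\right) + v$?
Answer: $\frac{143693}{54} \approx 2661.0$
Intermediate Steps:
$Y{\left(v \right)} = 2 + v - v^{2}$ ($Y{\left(v \right)} = 2 - \left(\left(v^{2} - 2 v\right) + v\right) = 2 - \left(v^{2} - v\right) = 2 + v - v^{2}$)
$P{\left(w \right)} = \frac{-52 + w}{2 w}$
$2660 + P{\left(Y{\left(-7 \right)} \right)} = 2660 + \frac{-52 - 54}{2 \left(2 - 7 - \left(-7\right)^{2}\right)} = 2660 + \frac{-52 - 54}{2 \left(2 - 7 - 49\right)} = 2660 + \frac{-52 - 54}{2 \left(-54\right)} = 2660 + \frac{1}{2} \left(- \frac{1}{54}\right) \left(-106\right) = 2660 + \frac{53}{54} = \frac{143693}{54}$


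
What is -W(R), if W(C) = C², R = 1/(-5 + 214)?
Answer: -1/43681 ≈ -2.2893e-5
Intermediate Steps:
R = 1/209 ≈ 0.0047847
-W(R) = -(1/209)² = -1*1/43681 = -1/43681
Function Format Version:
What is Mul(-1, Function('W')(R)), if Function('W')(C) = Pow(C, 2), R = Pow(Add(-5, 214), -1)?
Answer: Rational(-1, 43681) ≈ -2.2893e-5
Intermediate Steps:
R = Rational(1, 209) (R = Pow(209, -1) = Rational(1, 209) ≈ 0.0047847)
Mul(-1, Function('W')(R)) = Mul(-1, Pow(Rational(1, 209), 2)) = Mul(-1, Rational(1, 43681)) = Rational(-1, 43681)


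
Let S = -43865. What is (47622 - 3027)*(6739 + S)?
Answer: -1655633970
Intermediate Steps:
(47622 - 3027)*(6739 + S) = (47622 - 3027)*(6739 - 43865) = 44595*(-37126) = -1655633970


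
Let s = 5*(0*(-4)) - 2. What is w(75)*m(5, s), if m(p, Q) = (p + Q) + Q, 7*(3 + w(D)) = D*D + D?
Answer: 5679/7 ≈ 811.29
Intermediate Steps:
s = -2 (s = 5*0 - 2 = 0 - 2 = -2)
w(D) = -3 + D/7 + D²/7 (w(D) = -3 + (D*D + D)/7 = -3 + (D² + D)/7 = -3 + (D + D²)/7 = -3 + (D/7 + D²/7) = -3 + D/7 + D²/7)
m(p, Q) = p + 2*Q (m(p, Q) = (Q + p) + Q = p + 2*Q)
w(75)*m(5, s) = (-3 + (⅐)*75 + (⅐)*75²)*(5 + 2*(-2)) = (-3 + 75/7 + (⅐)*5625)*(5 - 4) = (-3 + 75/7 + 5625/7)*1 = (5679/7)*1 = 5679/7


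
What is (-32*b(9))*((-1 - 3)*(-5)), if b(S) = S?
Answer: -5760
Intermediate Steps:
(-32*b(9))*((-1 - 3)*(-5)) = (-32*9)*((-1 - 3)*(-5)) = -(-1152)*(-5) = -288*20 = -5760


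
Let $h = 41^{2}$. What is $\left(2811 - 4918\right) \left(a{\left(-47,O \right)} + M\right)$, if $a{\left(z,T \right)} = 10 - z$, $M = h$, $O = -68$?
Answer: $-3661966$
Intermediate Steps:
$h = 1681$
$M = 1681$
$\left(2811 - 4918\right) \left(a{\left(-47,O \right)} + M\right) = \left(2811 - 4918\right) \left(\left(10 - -47\right) + 1681\right) = - 2107 \left(\left(10 + 47\right) + 1681\right) = - 2107 \left(57 + 1681\right) = \left(-2107\right) 1738 = -3661966$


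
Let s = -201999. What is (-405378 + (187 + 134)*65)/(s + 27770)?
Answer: 384513/174229 ≈ 2.2069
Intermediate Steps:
(-405378 + (187 + 134)*65)/(s + 27770) = (-405378 + (187 + 134)*65)/(-201999 + 27770) = (-405378 + 321*65)/(-174229) = (-405378 + 20865)*(-1/174229) = -384513*(-1/174229) = 384513/174229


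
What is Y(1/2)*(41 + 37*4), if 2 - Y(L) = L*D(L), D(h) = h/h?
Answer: 567/2 ≈ 283.50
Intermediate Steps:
D(h) = 1
Y(L) = 2 - L
Y(1/2)*(41 + 37*4) = (2 - 1/2)*(41 + 37*4) = (2 - 1*1/2)*(41 + 148) = (2 - 1/2)*189 = (3/2)*189 = 567/2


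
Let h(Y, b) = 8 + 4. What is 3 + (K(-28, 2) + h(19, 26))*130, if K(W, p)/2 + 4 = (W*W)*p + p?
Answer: 408723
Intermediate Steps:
K(W, p) = -8 + 2*p + 2*p*W² (K(W, p) = -8 + 2*((W*W)*p + p) = -8 + 2*(W²*p + p) = -8 + 2*(p*W² + p) = -8 + 2*(p + p*W²) = -8 + (2*p + 2*p*W²) = -8 + 2*p + 2*p*W²)
h(Y, b) = 12
3 + (K(-28, 2) + h(19, 26))*130 = 3 + ((-8 + 2*2 + 2*2*(-28)²) + 12)*130 = 3 + ((-8 + 4 + 2*2*784) + 12)*130 = 3 + ((-8 + 4 + 3136) + 12)*130 = 3 + (3132 + 12)*130 = 3 + 3144*130 = 3 + 408720 = 408723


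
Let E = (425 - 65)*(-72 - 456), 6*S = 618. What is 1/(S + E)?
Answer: -1/189977 ≈ -5.2638e-6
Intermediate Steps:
S = 103 (S = (⅙)*618 = 103)
E = -190080 (E = 360*(-528) = -190080)
1/(S + E) = 1/(103 - 190080) = 1/(-189977) = -1/189977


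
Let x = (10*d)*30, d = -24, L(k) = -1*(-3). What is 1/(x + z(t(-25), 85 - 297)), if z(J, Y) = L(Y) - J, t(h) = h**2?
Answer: -1/7822 ≈ -0.00012784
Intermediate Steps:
L(k) = 3
z(J, Y) = 3 - J
x = -7200 (x = (10*(-24))*30 = -240*30 = -7200)
1/(x + z(t(-25), 85 - 297)) = 1/(-7200 + (3 - 1*(-25)**2)) = 1/(-7200 + (3 - 1*625)) = 1/(-7200 + (3 - 625)) = 1/(-7200 - 622) = 1/(-7822) = -1/7822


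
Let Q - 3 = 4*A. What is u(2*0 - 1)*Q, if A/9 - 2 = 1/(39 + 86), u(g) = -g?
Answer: 9411/125 ≈ 75.288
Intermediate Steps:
A = 2259/125 (A = 18 + 9/(39 + 86) = 18 + 9/125 = 2259/125 ≈ 18.072)
Q = 9411/125 (Q = 3 + 4*(2259/125) = 3 + 9036/125 = 9411/125 ≈ 75.288)
u(2*0 - 1)*Q = -(2*0 - 1)*(9411/125) = -(0 - 1)*(9411/125) = -1*(-1)*(9411/125) = 1*(9411/125) = 9411/125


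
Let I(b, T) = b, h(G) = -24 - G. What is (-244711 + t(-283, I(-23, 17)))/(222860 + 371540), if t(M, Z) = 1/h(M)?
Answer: -15845037/38487400 ≈ -0.41169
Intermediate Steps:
t(M, Z) = 1/(-24 - M)
(-244711 + t(-283, I(-23, 17)))/(222860 + 371540) = (-244711 - 1/(24 - 283))/(222860 + 371540) = (-244711 - 1/(-259))/594400 = (-244711 - 1*(-1/259))*(1/594400) = (-244711 + 1/259)*(1/594400) = -63380148/259*1/594400 = -15845037/38487400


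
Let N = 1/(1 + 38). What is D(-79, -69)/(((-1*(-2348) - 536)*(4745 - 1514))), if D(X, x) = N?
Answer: 1/228328308 ≈ 4.3797e-9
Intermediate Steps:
N = 1/39 ≈ 0.025641
D(X, x) = 1/39
D(-79, -69)/(((-1*(-2348) - 536)*(4745 - 1514))) = 1/(39*(((-1*(-2348) - 536)*(4745 - 1514)))) = 1/(39*(((2348 - 536)*3231))) = 1/(39*((1812*3231))) = (1/39)/5854572 = (1/39)*(1/5854572) = 1/228328308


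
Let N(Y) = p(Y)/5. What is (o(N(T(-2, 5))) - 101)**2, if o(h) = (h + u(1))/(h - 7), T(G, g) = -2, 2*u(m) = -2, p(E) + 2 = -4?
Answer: 17056900/1681 ≈ 10147.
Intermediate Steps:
p(E) = -6 (p(E) = -2 - 4 = -6)
u(m) = -1 (u(m) = (1/2)*(-2) = -1)
N(Y) = -6/5
o(h) = (-1 + h)/(-7 + h) (o(h) = (h - 1)/(h - 7) = (-1 + h)/(-7 + h))
(o(N(T(-2, 5))) - 101)**2 = ((-1 - 6/5)/(-7 - 6/5) - 101)**2 = (-11/5/(-41/5) - 101)**2 = (-5/41*(-11/5) - 101)**2 = (11/41 - 101)**2 = (-4130/41)**2 = 17056900/1681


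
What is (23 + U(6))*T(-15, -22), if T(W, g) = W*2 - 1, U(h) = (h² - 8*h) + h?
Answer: -527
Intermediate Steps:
U(h) = h² - 7*h
T(W, g) = -1 + 2*W (T(W, g) = 2*W - 1 = -1 + 2*W)
(23 + U(6))*T(-15, -22) = (23 + 6*(-7 + 6))*(-1 + 2*(-15)) = (23 + 6*(-1))*(-1 - 30) = (23 - 6)*(-31) = 17*(-31) = -527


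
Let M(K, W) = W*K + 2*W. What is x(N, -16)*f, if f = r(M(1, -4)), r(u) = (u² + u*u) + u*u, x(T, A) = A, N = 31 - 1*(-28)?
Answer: -6912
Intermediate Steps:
N = 59 (N = 31 + 28 = 59)
M(K, W) = 2*W + K*W (M(K, W) = K*W + 2*W = 2*W + K*W)
r(u) = 3*u² (r(u) = (u² + u²) + u² = 2*u² + u² = 3*u²)
f = 432 (f = 3*(-4*(2 + 1))² = 3*(-4*3)² = 3*(-12)² = 3*144 = 432)
x(N, -16)*f = -16*432 = -6912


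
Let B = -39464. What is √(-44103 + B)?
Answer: I*√83567 ≈ 289.08*I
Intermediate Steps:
√(-44103 + B) = √(-44103 - 39464) = √(-83567) = I*√83567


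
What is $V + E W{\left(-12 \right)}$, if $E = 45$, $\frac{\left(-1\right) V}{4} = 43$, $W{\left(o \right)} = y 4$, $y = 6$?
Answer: $908$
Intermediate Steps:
$W{\left(o \right)} = 24$ ($W{\left(o \right)} = 6 \cdot 4 = 24$)
$V = -172$ ($V = \left(-4\right) 43 = -172$)
$V + E W{\left(-12 \right)} = -172 + 45 \cdot 24 = -172 + 1080 = 908$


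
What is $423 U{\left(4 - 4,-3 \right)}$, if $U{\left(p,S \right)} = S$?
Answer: $-1269$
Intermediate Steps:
$423 U{\left(4 - 4,-3 \right)} = 423 \left(-3\right) = -1269$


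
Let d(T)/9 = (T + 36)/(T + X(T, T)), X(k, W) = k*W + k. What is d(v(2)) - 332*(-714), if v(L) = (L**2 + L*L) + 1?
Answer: 2607573/11 ≈ 2.3705e+5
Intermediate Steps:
X(k, W) = k + W*k (X(k, W) = W*k + k = k + W*k)
v(L) = 1 + 2*L**2 (v(L) = (L**2 + L**2) + 1 = 2*L**2 + 1 = 1 + 2*L**2)
d(T) = 9*(36 + T)/(T + T*(1 + T)) (d(T) = 9*((T + 36)/(T + T*(1 + T))) = 9*((36 + T)/(T + T*(1 + T))) = 9*(36 + T)/(T + T*(1 + T)))
d(v(2)) - 332*(-714) = 9*(36 + (1 + 2*2**2))/((1 + 2*2**2)*(2 + (1 + 2*2**2))) - 332*(-714) = 9*(36 + (1 + 2*4))/((1 + 2*4)*(2 + (1 + 2*4))) + 237048 = 9*(36 + (1 + 8))/((1 + 8)*(2 + (1 + 8))) + 237048 = 9*(36 + 9)/(9*(2 + 9)) + 237048 = 9*(1/9)*45/11 + 237048 = 9*(1/9)*(1/11)*45 + 237048 = 45/11 + 237048 = 2607573/11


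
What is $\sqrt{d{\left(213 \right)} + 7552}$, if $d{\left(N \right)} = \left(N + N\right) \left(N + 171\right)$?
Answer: $8 \sqrt{2674} \approx 413.69$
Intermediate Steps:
$d{\left(N \right)} = 2 N \left(171 + N\right)$
$\sqrt{d{\left(213 \right)} + 7552} = \sqrt{2 \cdot 213 \left(171 + 213\right) + 7552} = \sqrt{2 \cdot 213 \cdot 384 + 7552} = \sqrt{163584 + 7552} = \sqrt{171136} = 8 \sqrt{2674}$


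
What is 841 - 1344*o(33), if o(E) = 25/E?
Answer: -1949/11 ≈ -177.18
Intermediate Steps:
841 - 1344*o(33) = 841 - 33600/33 = 841 - 1344*25/33 = 841 - 11200/11 = -1949/11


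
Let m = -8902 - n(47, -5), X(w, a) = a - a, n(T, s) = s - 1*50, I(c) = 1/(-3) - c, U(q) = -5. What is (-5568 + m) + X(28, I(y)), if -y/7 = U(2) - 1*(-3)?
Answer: -14415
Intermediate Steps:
y = 14 (y = -7*(-5 - 1*(-3)) = -7*(-5 + 3) = -7*(-2) = 14)
I(c) = -1/3 - c
n(T, s) = -50 + s (n(T, s) = s - 50 = -50 + s)
X(w, a) = 0
m = -8847 (m = -8902 - (-50 - 5) = -8902 - 1*(-55) = -8902 + 55 = -8847)
(-5568 + m) + X(28, I(y)) = (-5568 - 8847) + 0 = -14415 + 0 = -14415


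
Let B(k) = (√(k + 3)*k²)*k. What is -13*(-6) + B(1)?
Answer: 80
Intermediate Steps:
B(k) = k³*√(3 + k) (B(k) = (√(3 + k)*k²)*k = (k²*√(3 + k))*k = k³*√(3 + k))
-13*(-6) + B(1) = -13*(-6) + 1³*√(3 + 1) = 78 + 1*√4 = 78 + 1*2 = 78 + 2 = 80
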